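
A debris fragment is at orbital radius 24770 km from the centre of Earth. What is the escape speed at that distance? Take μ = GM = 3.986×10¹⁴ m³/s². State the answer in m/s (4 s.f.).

v_esc ≈ 5673 m/s

r = 24770 km = 2.477×10⁷ m.
Escape speed v_esc = √(2μ/r) = √(2 × 3.986×10¹⁴ / 2.477×10⁷) = √(3.218×10⁷) = 5673 m/s.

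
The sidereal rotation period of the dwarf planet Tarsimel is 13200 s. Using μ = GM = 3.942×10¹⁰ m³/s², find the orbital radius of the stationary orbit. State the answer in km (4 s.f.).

r_sync ≈ 558.3 km

A synchronous orbit has period T, so by Kepler's third law a = (μT²/4π²)^(1/3).
μT²/4π² = 3.942×10¹⁰ × (1.320×10⁴)² / 39.48 = 1.740×10¹⁷ m³.
a = 5.583×10⁵ m = 558.26 km.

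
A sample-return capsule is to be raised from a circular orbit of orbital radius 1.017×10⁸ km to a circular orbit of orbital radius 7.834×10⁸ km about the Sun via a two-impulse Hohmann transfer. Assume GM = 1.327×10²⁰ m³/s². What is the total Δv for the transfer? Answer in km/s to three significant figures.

r₁ = 1.017×10⁸ km = 1.017×10¹¹ m.
r₂ = 7.834×10⁸ km = 7.834×10¹¹ m.
Transfer ellipse a_t = (r₁ + r₂)/2 = 4.426×10¹¹ m.
At r₁: circular v_c1 = √(μ/r₁) = 36120 m/s; transfer-perihelion v_p = √[μ(2/r₁ − 1/a_t)] = 48060 m/s.
Δv₁ = v_p − v_c1 = 11940 m/s.
At r₂: circular v_c2 = √(μ/r₂) = 13010 m/s; transfer-aphelion v_a = √[μ(2/r₂ − 1/a_t)] = 6239 m/s.
Δv₂ = v_c2 − v_a = 6776 m/s.
Total Δv = Δv₁ + Δv₂ = 18710 m/s = 18.71 km/s.

Δv_total ≈ 18.7 km/s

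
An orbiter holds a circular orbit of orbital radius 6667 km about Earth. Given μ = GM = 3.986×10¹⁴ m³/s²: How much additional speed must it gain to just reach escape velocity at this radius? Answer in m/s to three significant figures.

Δv ≈ 3200 m/s

r = 6667 km = 6.667×10⁶ m.
Circular speed v_c = √(μ/r) = 7732 m/s.
Escape speed v_esc = √(2μ/r) = √2 × v_c = 10930 m/s.
Δv = v_esc − v_c = 3203 m/s.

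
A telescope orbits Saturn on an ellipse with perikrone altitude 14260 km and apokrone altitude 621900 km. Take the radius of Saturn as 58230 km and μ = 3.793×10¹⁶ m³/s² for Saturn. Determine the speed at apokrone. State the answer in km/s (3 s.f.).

r_p = 58230 + 14260 = 72490 km = 7.2490×10⁷ m.
r_a = 58230 + 621900 = 680130 km = 6.8013×10⁸ m.
Semi-major axis a = (r_p + r_a)/2 = 3.7631×10⁵ km = 3.763×10⁸ m.
Vis-viva: v² = μ(2/r − 1/a) = 3.793×10¹⁶ × (2.941×10⁻⁹ − 2.657×10⁻⁹) = 1.074×10⁷ m²/s².
v = 3278 m/s = 3.278 km/s.

v ≈ 3.28 km/s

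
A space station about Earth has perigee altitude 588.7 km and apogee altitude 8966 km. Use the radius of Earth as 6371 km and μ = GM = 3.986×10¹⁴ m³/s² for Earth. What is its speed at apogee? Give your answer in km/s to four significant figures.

r_p = 6371 + 588.7 = 6959.7 km = 6.9597×10⁶ m.
r_a = 6371 + 8966 = 15337 km = 1.5337×10⁷ m.
Semi-major axis a = (r_p + r_a)/2 = 11148 km = 1.115×10⁷ m.
Vis-viva: v² = μ(2/r − 1/a) = 3.986×10¹⁴ × (1.304×10⁻⁷ − 8.970×10⁻⁸) = 1.622×10⁷ m²/s².
v = 4028 m/s = 4.028 km/s.

v ≈ 4.028 km/s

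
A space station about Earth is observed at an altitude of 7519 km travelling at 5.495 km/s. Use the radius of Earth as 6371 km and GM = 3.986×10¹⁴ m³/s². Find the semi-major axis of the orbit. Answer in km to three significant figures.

a ≈ 14700 km

r = 6371 + 7519 = 13890 km = 1.389×10⁷ m.
Vis-viva rearranged: 1/a = 2/r − v²/μ = 1.440×10⁻⁷ − 7.575×10⁻⁸ = 6.824×10⁻⁸ m⁻¹.
a = 1.466×10⁷ m = 14655 km.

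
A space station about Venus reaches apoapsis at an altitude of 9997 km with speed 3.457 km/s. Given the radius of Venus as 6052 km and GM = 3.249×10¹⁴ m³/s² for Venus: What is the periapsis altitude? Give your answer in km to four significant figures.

r_a = 6052 + 9997 = 16049 km = 1.605×10⁷ m.
Specific energy ε = v²/2 − μ/r = -1.427×10⁷ J/kg, so a = −μ/(2ε) = 1.138×10⁷ m.
The apsides satisfy r_p + r_a = 2a, so the periapsis radius is 2a − r_a = 6.721×10⁶ m = 6720.9 km.
Periapsis altitude = 6720.9 − 6052 = 668.92 km.

periapsis altitude ≈ 668.9 km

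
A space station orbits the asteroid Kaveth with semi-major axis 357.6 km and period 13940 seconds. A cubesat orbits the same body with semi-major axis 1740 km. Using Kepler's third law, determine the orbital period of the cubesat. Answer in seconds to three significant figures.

Kepler's third law: T² ∝ a³, so T₂ = T₁ (a₂/a₁)^(3/2).
a₂/a₁ = 4.866, (a₂/a₁)^(3/2) = 10.73.
T₂ = 13940 × 10.73 = 1.496×10⁵ seconds.

T₂ ≈ 1.50×10⁵ seconds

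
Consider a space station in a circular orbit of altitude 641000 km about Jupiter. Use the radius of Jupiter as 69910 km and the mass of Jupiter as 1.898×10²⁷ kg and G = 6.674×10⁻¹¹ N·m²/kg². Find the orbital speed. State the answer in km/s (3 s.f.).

v ≈ 13.3 km/s

μ = GM = 6.674×10⁻¹¹ × 1.898×10²⁷ = 1.267×10¹⁷ m³/s².
r = 69910 + 641000 = 710910 km = 7.1091×10⁸ m.
For a circular orbit v = √(μ/r) = √(1.267×10¹⁷ / 7.109×10⁸) = √(1.782×10⁸) = 13350 m/s.
That is 13.35 km/s.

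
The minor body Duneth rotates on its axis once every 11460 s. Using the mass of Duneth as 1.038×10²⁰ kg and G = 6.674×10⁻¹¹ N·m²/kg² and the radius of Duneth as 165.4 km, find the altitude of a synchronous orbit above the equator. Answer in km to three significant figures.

h_sync ≈ 119 km

μ = GM = 6.674×10⁻¹¹ × 1.038×10²⁰ = 6.928×10⁹ m³/s².
A synchronous orbit has period T, so by Kepler's third law a = (μT²/4π²)^(1/3).
μT²/4π² = 6.928×10⁹ × (1.146×10⁴)² / 39.48 = 2.305×10¹⁶ m³.
a = 2.846×10⁵ m = 284.58 km.
Altitude h = a − R = 284.58 − 165.4 = 119.18 km.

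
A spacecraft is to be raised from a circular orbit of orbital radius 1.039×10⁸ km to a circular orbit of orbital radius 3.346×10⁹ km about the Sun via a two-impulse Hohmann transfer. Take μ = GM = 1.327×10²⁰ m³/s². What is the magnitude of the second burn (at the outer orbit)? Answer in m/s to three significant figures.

r₁ = 1.039×10⁸ km = 1.039×10¹¹ m.
r₂ = 3.346×10⁹ km = 3.346×10¹² m.
Transfer ellipse a_t = (r₁ + r₂)/2 = 1.725×10¹² m.
At r₁: circular v_c1 = √(μ/r₁) = 35740 m/s; transfer-perihelion v_p = √[μ(2/r₁ − 1/a_t)] = 49770 m/s.
At r₂: circular v_c2 = √(μ/r₂) = 6298 m/s; transfer-aphelion v_a = √[μ(2/r₂ − 1/a_t)] = 1546 m/s.
Δv₂ = v_c2 − v_a = 4752 m/s.

Δv ≈ 4750 m/s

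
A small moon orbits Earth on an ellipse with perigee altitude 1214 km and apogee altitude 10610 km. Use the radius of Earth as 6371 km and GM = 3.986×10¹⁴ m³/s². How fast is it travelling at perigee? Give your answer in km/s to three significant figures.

r_p = 6371 + 1214 = 7585.0 km = 7.5850×10⁶ m.
r_a = 6371 + 10610 = 16981 km = 1.6981×10⁷ m.
Semi-major axis a = (r_p + r_a)/2 = 12283 km = 1.228×10⁷ m.
Vis-viva: v² = μ(2/r − 1/a) = 3.986×10¹⁴ × (2.637×10⁻⁷ − 8.141×10⁻⁸) = 7.265×10⁷ m²/s².
v = 8524 m/s = 8.524 km/s.

v ≈ 8.52 km/s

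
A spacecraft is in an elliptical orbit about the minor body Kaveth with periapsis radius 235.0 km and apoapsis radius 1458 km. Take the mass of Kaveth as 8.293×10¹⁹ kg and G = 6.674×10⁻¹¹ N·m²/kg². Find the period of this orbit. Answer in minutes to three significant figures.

μ = GM = 6.674×10⁻¹¹ × 8.293×10¹⁹ = 5.535×10⁹ m³/s².
Semi-major axis a = (r_p + r_a)/2 = (235.00 + 1458.0)/2 = 846.50 km = 8.465×10⁵ m.
By Kepler's third law T = 2π√(a³/μ) = 2π × 1.047×10⁴ = 6.578×10⁴ s.
= 1096 minutes.

T ≈ 1100 minutes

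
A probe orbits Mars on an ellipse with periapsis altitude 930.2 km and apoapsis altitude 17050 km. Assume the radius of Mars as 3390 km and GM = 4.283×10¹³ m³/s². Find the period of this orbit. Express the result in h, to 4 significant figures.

T ≈ 11.62 h

r_p = 3390 + 930.2 = 4320.2 km = 4.3202×10⁶ m.
r_a = 3390 + 17050 = 20440 km = 2.0440×10⁷ m.
Semi-major axis a = (r_p + r_a)/2 = (4320.2 + 20440)/2 = 12380 km = 1.238×10⁷ m.
By Kepler's third law T = 2π√(a³/μ) = 2π × 6.656×10³ = 4.182×10⁴ s.
= 11.62 h.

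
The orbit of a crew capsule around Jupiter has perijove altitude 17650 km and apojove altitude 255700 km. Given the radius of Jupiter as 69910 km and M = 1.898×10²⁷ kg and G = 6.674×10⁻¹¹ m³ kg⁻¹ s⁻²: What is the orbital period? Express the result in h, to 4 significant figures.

μ = GM = 6.674×10⁻¹¹ × 1.898×10²⁷ = 1.267×10¹⁷ m³/s².
r_p = 69910 + 17650 = 87560 km = 8.7560×10⁷ m.
r_a = 69910 + 255700 = 325610 km = 3.2561×10⁸ m.
Semi-major axis a = (r_p + r_a)/2 = (87560 + 3.2561×10⁵)/2 = 2.0658×10⁵ km = 2.066×10⁸ m.
By Kepler's third law T = 2π√(a³/μ) = 2π × 8.343×10³ = 5.242×10⁴ s.
= 14.56 h.

T ≈ 14.56 h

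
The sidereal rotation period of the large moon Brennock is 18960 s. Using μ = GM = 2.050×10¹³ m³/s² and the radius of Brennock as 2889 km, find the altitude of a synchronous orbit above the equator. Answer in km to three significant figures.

A synchronous orbit has period T, so by Kepler's third law a = (μT²/4π²)^(1/3).
μT²/4π² = 2.050×10¹³ × (1.896×10⁴)² / 39.48 = 1.867×10²⁰ m³.
a = 5.715×10⁶ m = 5715.1 km.
Altitude h = a − R = 5715.1 − 2889 = 2826.1 km.

h_sync ≈ 2830 km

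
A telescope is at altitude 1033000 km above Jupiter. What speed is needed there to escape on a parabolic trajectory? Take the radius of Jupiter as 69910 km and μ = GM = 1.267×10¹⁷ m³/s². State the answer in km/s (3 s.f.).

r = 69910 + 1033000 = 1102900 km = 1.1029×10⁹ m.
Escape speed v_esc = √(2μ/r) = √(2 × 1.267×10¹⁷ / 1.103×10⁹) = √(2.298×10⁸) = 15160 m/s.
= 15.16 km/s.

v_esc ≈ 15.2 km/s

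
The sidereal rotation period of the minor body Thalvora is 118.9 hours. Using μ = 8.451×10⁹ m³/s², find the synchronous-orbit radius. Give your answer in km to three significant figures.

T = 118.9 hours = 4.280×10⁵ s.
A synchronous orbit has period T, so by Kepler's third law a = (μT²/4π²)^(1/3).
μT²/4π² = 8.451×10⁹ × (4.280×10⁵)² / 39.48 = 3.922×10¹⁹ m³.
a = 3.398×10⁶ m = 3397.6 km.

r_sync ≈ 3400 km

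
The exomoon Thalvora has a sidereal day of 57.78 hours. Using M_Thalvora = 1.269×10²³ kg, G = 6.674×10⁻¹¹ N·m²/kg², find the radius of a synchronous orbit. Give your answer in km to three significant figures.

μ = GM = 6.674×10⁻¹¹ × 1.269×10²³ = 8.469×10¹² m³/s².
T = 57.78 hours = 2.080×10⁵ s.
A synchronous orbit has period T, so by Kepler's third law a = (μT²/4π²)^(1/3).
μT²/4π² = 8.469×10¹² × (2.080×10⁵)² / 39.48 = 9.282×10²¹ m³.
a = 2.102×10⁷ m = 21016 km.

r_sync ≈ 21000 km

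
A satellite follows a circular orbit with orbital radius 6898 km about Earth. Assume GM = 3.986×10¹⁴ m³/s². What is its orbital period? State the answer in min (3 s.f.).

r = 6898 km = 6.898×10⁶ m.
Kepler's third law: T = 2π√(r³/μ) = 2π√((6.898×10⁶)³ / 3.986×10¹⁴).
r³/μ = 8.234×10⁵ s², so T = 2π × 9.074×10² = 5.702×10³ s.
Converting: 5.702×10³ s ÷ 60.00 = 95.03 min.

T ≈ 95.0 min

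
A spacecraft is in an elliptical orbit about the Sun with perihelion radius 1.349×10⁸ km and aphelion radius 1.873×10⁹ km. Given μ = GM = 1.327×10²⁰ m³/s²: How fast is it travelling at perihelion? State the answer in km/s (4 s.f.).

v ≈ 42.84 km/s

Semi-major axis a = (r_p + r_a)/2 = 1.0040×10⁹ km = 1.004×10¹² m.
Vis-viva: v² = μ(2/r − 1/a) = 1.327×10²⁰ × (1.483×10⁻¹¹ − 9.961×10⁻¹³) = 1.835×10⁹ m²/s².
v = 42840 m/s = 42.84 km/s.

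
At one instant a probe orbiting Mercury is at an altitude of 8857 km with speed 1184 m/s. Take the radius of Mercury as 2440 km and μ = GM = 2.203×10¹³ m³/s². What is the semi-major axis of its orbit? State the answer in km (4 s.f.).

r = 2440 + 8857 = 11297 km = 1.130×10⁷ m.
Vis-viva rearranged: 1/a = 2/r − v²/μ = 1.770×10⁻⁷ − 6.363×10⁻⁸ = 1.134×10⁻⁷ m⁻¹.
a = 8.818×10⁶ m = 8818.0 km.

a ≈ 8818 km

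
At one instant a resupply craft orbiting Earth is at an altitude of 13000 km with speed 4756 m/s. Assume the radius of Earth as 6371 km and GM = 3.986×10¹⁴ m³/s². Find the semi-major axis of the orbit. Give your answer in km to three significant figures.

a ≈ 21500 km

r = 6371 + 13000 = 19371 km = 1.937×10⁷ m.
Vis-viva rearranged: 1/a = 2/r − v²/μ = 1.032×10⁻⁷ − 5.675×10⁻⁸ = 4.650×10⁻⁸ m⁻¹.
a = 2.151×10⁷ m = 21506 km.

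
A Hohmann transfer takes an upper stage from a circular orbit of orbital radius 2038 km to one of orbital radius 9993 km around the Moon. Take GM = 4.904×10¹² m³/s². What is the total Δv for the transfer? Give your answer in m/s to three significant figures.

r₁ = 2038 km = 2.038×10⁶ m.
r₂ = 9993 km = 9.993×10⁶ m.
Transfer ellipse a_t = (r₁ + r₂)/2 = 6.016×10⁶ m.
At r₁: circular v_c1 = √(μ/r₁) = 1551 m/s; transfer-perilune v_p = √[μ(2/r₁ − 1/a_t)] = 1999 m/s.
Δv₁ = v_p − v_c1 = 448.1 m/s.
At r₂: circular v_c2 = √(μ/r₂) = 700.5 m/s; transfer-apolune v_a = √[μ(2/r₂ − 1/a_t)] = 407.7 m/s.
Δv₂ = v_c2 − v_a = 292.8 m/s.
Total Δv = Δv₁ + Δv₂ = 740.9 m/s.

Δv_total ≈ 741 m/s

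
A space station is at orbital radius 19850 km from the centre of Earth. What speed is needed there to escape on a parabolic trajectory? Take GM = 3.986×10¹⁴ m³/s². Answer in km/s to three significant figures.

v_esc ≈ 6.34 km/s

r = 19850 km = 1.985×10⁷ m.
Escape speed v_esc = √(2μ/r) = √(2 × 3.986×10¹⁴ / 1.985×10⁷) = √(4.016×10⁷) = 6337 m/s.
= 6.337 km/s.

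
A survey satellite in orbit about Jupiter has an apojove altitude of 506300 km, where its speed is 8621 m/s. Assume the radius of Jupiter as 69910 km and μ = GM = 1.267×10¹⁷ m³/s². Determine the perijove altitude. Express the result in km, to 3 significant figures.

perijove altitude ≈ 47300 km

r_a = 69910 + 506300 = 5.7621×10⁵ km = 5.762×10⁸ m.
Specific energy ε = v²/2 − μ/r = -1.827×10⁸ J/kg, so a = −μ/(2ε) = 3.467×10⁸ m.
The apsides satisfy r_p + r_a = 2a, so the perijove radius is 2a − r_a = 1.172×10⁸ m = 1.1718×10⁵ km.
Perijove altitude = 1.1718×10⁵ − 69910 = 47274 km.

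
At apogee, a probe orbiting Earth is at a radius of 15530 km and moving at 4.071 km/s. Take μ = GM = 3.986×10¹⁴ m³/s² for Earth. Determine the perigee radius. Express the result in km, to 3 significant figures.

perigee radius ≈ 7400 km

r_a = 1.553×10⁷ m.
Specific energy ε = v²/2 − μ/r = -1.738×10⁷ J/kg, so a = −μ/(2ε) = 1.147×10⁷ m.
The apsides satisfy r_p + r_a = 2a, so the perigee radius is 2a − r_a = 7.404×10⁶ m = 7404.5 km.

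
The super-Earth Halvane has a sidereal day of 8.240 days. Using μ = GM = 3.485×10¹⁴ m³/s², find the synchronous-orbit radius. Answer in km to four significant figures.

T = 8.240 days = 7.119×10⁵ s.
A synchronous orbit has period T, so by Kepler's third law a = (μT²/4π²)^(1/3).
μT²/4π² = 3.485×10¹⁴ × (7.119×10⁵)² / 39.48 = 4.474×10²⁴ m³.
a = 1.648×10⁸ m = 1.6478×10⁵ km.

r_sync ≈ 1.648×10⁵ km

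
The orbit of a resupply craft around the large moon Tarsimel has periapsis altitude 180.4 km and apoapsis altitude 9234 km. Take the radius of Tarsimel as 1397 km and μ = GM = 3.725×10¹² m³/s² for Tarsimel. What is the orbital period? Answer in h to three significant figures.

T ≈ 13.6 h

r_p = 1397 + 180.4 = 1577.4 km = 1.5774×10⁶ m.
r_a = 1397 + 9234 = 10631 km = 1.0631×10⁷ m.
Semi-major axis a = (r_p + r_a)/2 = (1577.4 + 10631)/2 = 6104.2 km = 6.104×10⁶ m.
By Kepler's third law T = 2π√(a³/μ) = 2π × 7.814×10³ = 4.910×10⁴ s.
= 13.64 h.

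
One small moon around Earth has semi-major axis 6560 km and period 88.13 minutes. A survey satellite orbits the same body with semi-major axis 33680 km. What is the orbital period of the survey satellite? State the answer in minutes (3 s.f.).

T₂ ≈ 1030 minutes

Kepler's third law: T² ∝ a³, so T₂ = T₁ (a₂/a₁)^(3/2).
a₂/a₁ = 5.134, (a₂/a₁)^(3/2) = 11.63.
T₂ = 88.13 × 11.63 = 1025 minutes.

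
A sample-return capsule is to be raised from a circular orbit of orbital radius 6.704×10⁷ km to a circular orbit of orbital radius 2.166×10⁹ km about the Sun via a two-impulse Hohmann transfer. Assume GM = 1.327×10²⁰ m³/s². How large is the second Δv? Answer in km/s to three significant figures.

r₁ = 6.704×10⁷ km = 6.704×10¹⁰ m.
r₂ = 2.166×10⁹ km = 2.166×10¹² m.
Transfer ellipse a_t = (r₁ + r₂)/2 = 1.117×10¹² m.
At r₁: circular v_c1 = √(μ/r₁) = 44490 m/s; transfer-perihelion v_p = √[μ(2/r₁ − 1/a_t)] = 61970 m/s.
At r₂: circular v_c2 = √(μ/r₂) = 7827 m/s; transfer-aphelion v_a = √[μ(2/r₂ − 1/a_t)] = 1918 m/s.
Δv₂ = v_c2 − v_a = 5909 m/s.
= 5.909 km/s.

Δv ≈ 5.91 km/s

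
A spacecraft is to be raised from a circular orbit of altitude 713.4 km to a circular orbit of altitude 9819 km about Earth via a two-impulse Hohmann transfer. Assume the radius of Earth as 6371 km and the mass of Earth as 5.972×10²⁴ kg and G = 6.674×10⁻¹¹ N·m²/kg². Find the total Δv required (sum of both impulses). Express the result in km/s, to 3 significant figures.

Δv_total ≈ 2.44 km/s

μ = GM = 6.674×10⁻¹¹ × 5.972×10²⁴ = 3.986×10¹⁴ m³/s².
r₁ = 6371 + 713.4 = 7084.4 km = 7.0844×10⁶ m.
r₂ = 6371 + 9819 = 16190 km = 1.6190×10⁷ m.
Transfer ellipse a_t = (r₁ + r₂)/2 = 1.164×10⁷ m.
At r₁: circular v_c1 = √(μ/r₁) = 7501 m/s; transfer-perigee v_p = √[μ(2/r₁ − 1/a_t)] = 8847 m/s.
Δv₁ = v_p − v_c1 = 1346 m/s.
At r₂: circular v_c2 = √(μ/r₂) = 4962 m/s; transfer-apogee v_a = √[μ(2/r₂ − 1/a_t)] = 3871 m/s.
Δv₂ = v_c2 − v_a = 1090 m/s.
Total Δv = Δv₁ + Δv₂ = 2437 m/s = 2.437 km/s.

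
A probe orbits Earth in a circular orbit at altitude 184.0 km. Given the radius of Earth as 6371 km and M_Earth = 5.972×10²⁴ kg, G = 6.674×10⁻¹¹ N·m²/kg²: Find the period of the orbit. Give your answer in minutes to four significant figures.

μ = GM = 6.674×10⁻¹¹ × 5.972×10²⁴ = 3.986×10¹⁴ m³/s².
r = 6371 + 184.0 = 6555.0 km = 6.5550×10⁶ m.
Kepler's third law: T = 2π√(r³/μ) = 2π√((6.555×10⁶)³ / 3.986×10¹⁴).
r³/μ = 7.067×10⁵ s², so T = 2π × 8.406×10² = 5.282×10³ s.
Converting: 5.282×10³ s ÷ 60.00 = 88.03 minutes.

T ≈ 88.03 minutes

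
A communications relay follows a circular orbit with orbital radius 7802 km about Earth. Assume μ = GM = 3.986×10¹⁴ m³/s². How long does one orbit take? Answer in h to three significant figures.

T ≈ 1.91 h

r = 7802 km = 7.802×10⁶ m.
Kepler's third law: T = 2π√(r³/μ) = 2π√((7.802×10⁶)³ / 3.986×10¹⁴).
r³/μ = 1.191×10⁶ s², so T = 2π × 1.092×10³ = 6.858×10³ s.
Converting: 6.858×10³ s ÷ 3600 = 1.905 h.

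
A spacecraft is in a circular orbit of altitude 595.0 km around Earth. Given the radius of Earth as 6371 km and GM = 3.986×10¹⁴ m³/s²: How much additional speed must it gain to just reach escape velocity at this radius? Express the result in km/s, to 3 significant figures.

Δv ≈ 3.13 km/s

r = 6371 + 595.0 = 6966.0 km = 6.9660×10⁶ m.
Circular speed v_c = √(μ/r) = 7564 m/s.
Escape speed v_esc = √(2μ/r) = √2 × v_c = 10700 m/s.
Δv = v_esc − v_c = 3133 m/s = 3.133 km/s.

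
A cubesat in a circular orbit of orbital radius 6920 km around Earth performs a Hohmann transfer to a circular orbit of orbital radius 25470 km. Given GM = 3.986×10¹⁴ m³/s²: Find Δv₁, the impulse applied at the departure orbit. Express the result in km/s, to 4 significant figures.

Δv ≈ 1.928 km/s

r₁ = 6920 km = 6.920×10⁶ m.
r₂ = 25470 km = 2.547×10⁷ m.
Transfer ellipse a_t = (r₁ + r₂)/2 = 1.620×10⁷ m.
At r₁: circular v_c1 = √(μ/r₁) = 7590 m/s; transfer-perigee v_p = √[μ(2/r₁ − 1/a_t)] = 9518 m/s.
Δv₁ = v_p − v_c1 = 1928 m/s.
= 1.928 km/s.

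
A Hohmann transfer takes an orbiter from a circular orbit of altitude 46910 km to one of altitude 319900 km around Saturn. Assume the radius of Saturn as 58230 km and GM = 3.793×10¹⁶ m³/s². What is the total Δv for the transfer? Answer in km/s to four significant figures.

r₁ = 58230 + 46910 = 105140 km = 1.0514×10⁸ m.
r₂ = 58230 + 319900 = 378130 km = 3.7813×10⁸ m.
Transfer ellipse a_t = (r₁ + r₂)/2 = 2.416×10⁸ m.
At r₁: circular v_c1 = √(μ/r₁) = 18990 m/s; transfer-perikrone v_p = √[μ(2/r₁ − 1/a_t)] = 23760 m/s.
Δv₁ = v_p − v_c1 = 4766 m/s.
At r₂: circular v_c2 = √(μ/r₂) = 10020 m/s; transfer-apokrone v_a = √[μ(2/r₂ − 1/a_t)] = 6607 m/s.
Δv₂ = v_c2 − v_a = 3409 m/s.
Total Δv = Δv₁ + Δv₂ = 8175 m/s = 8.175 km/s.

Δv_total ≈ 8.175 km/s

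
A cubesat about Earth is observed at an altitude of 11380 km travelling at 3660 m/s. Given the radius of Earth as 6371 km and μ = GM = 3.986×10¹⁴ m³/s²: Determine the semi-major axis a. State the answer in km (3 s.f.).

a ≈ 12600 km

r = 6371 + 11380 = 17751 km = 1.775×10⁷ m.
Vis-viva rearranged: 1/a = 2/r − v²/μ = 1.127×10⁻⁷ − 3.361×10⁻⁸ = 7.906×10⁻⁸ m⁻¹.
a = 1.265×10⁷ m = 12648 km.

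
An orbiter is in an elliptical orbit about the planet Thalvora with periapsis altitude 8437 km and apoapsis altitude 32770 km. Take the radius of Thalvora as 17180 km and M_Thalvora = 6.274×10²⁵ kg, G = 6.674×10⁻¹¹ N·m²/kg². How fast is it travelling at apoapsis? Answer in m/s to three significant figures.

v ≈ 7540 m/s

μ = GM = 6.674×10⁻¹¹ × 6.274×10²⁵ = 4.187×10¹⁵ m³/s².
r_p = 17180 + 8437 = 25617 km = 2.5617×10⁷ m.
r_a = 17180 + 32770 = 49950 km = 4.9950×10⁷ m.
Semi-major axis a = (r_p + r_a)/2 = 37784 km = 3.778×10⁷ m.
Vis-viva: v² = μ(2/r − 1/a) = 4.187×10¹⁵ × (4.004×10⁻⁸ − 2.647×10⁻⁸) = 5.684×10⁷ m²/s².
v = 7539 m/s.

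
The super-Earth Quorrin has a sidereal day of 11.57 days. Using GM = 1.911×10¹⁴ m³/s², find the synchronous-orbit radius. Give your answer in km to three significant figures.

T = 11.57 days = 9.996×10⁵ s.
A synchronous orbit has period T, so by Kepler's third law a = (μT²/4π²)^(1/3).
μT²/4π² = 1.911×10¹⁴ × (9.996×10⁵)² / 39.48 = 4.837×10²⁴ m³.
a = 1.691×10⁸ m = 1.6912×10⁵ km.

r_sync ≈ 1.69×10⁵ km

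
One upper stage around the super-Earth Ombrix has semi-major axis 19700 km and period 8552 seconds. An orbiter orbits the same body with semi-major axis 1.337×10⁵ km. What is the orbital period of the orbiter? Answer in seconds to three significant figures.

Kepler's third law: T² ∝ a³, so T₂ = T₁ (a₂/a₁)^(3/2).
a₂/a₁ = 6.787, (a₂/a₁)^(3/2) = 17.68.
T₂ = 8552 × 17.68 = 1.512×10⁵ seconds.

T₂ ≈ 1.51×10⁵ seconds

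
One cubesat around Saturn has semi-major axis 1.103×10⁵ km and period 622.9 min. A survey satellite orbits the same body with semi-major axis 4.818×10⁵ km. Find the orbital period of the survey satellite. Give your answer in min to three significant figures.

Kepler's third law: T² ∝ a³, so T₂ = T₁ (a₂/a₁)^(3/2).
a₂/a₁ = 4.368, (a₂/a₁)^(3/2) = 9.129.
T₂ = 622.9 × 9.129 = 5687 min.

T₂ ≈ 5690 min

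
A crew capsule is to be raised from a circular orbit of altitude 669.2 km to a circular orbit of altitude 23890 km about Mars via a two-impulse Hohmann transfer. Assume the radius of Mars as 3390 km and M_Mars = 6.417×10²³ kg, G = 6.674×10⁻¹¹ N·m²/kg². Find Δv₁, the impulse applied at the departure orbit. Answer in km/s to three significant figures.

μ = GM = 6.674×10⁻¹¹ × 6.417×10²³ = 4.283×10¹³ m³/s².
r₁ = 3390 + 669.2 = 4059.2 km = 4.0592×10⁶ m.
r₂ = 3390 + 23890 = 27280 km = 2.7280×10⁷ m.
Transfer ellipse a_t = (r₁ + r₂)/2 = 1.567×10⁷ m.
At r₁: circular v_c1 = √(μ/r₁) = 3248 m/s; transfer-periapsis v_p = √[μ(2/r₁ − 1/a_t)] = 4286 m/s.
Δv₁ = v_p − v_c1 = 1038 m/s.
= 1.038 km/s.

Δv ≈ 1.04 km/s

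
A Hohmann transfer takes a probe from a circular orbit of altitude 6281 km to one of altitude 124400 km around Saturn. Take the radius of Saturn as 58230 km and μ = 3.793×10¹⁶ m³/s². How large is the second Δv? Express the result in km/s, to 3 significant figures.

r₁ = 58230 + 6281 = 64511 km = 6.4511×10⁷ m.
r₂ = 58230 + 124400 = 182630 km = 1.8263×10⁸ m.
Transfer ellipse a_t = (r₁ + r₂)/2 = 1.236×10⁸ m.
At r₁: circular v_c1 = √(μ/r₁) = 24250 m/s; transfer-perikrone v_p = √[μ(2/r₁ − 1/a_t)] = 29480 m/s.
At r₂: circular v_c2 = √(μ/r₂) = 14410 m/s; transfer-apokrone v_a = √[μ(2/r₂ − 1/a_t)] = 10410 m/s.
Δv₂ = v_c2 − v_a = 3999 m/s.
= 3.999 km/s.

Δv ≈ 4.00 km/s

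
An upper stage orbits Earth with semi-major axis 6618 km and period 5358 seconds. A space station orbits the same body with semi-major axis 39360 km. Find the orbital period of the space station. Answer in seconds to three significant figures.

T₂ ≈ 77700 seconds

Kepler's third law: T² ∝ a³, so T₂ = T₁ (a₂/a₁)^(3/2).
a₂/a₁ = 5.947, (a₂/a₁)^(3/2) = 14.50.
T₂ = 5358 × 14.50 = 77710 seconds.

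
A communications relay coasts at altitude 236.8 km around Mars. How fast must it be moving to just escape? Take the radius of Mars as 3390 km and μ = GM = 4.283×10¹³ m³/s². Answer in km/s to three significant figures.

v_esc ≈ 4.86 km/s

r = 3390 + 236.8 = 3626.8 km = 3.6268×10⁶ m.
Escape speed v_esc = √(2μ/r) = √(2 × 4.283×10¹³ / 3.627×10⁶) = √(2.362×10⁷) = 4860 m/s.
= 4.860 km/s.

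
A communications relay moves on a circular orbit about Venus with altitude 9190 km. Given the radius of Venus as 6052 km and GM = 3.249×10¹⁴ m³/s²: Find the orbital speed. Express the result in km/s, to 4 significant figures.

r = 6052 + 9190 = 15242 km = 1.5242×10⁷ m.
For a circular orbit v = √(μ/r) = √(3.249×10¹⁴ / 1.524×10⁷) = √(2.132×10⁷) = 4617 m/s.
That is 4.617 km/s.

v ≈ 4.617 km/s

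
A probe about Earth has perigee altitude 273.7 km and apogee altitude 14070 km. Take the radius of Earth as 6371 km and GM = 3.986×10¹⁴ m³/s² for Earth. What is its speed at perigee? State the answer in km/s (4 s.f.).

r_p = 6371 + 273.7 = 6644.7 km = 6.6447×10⁶ m.
r_a = 6371 + 14070 = 20441 km = 2.0441×10⁷ m.
Semi-major axis a = (r_p + r_a)/2 = 13543 km = 1.354×10⁷ m.
Vis-viva: v² = μ(2/r − 1/a) = 3.986×10¹⁴ × (3.010×10⁻⁷ − 7.384×10⁻⁸) = 9.054×10⁷ m²/s².
v = 9515 m/s = 9.515 km/s.

v ≈ 9.515 km/s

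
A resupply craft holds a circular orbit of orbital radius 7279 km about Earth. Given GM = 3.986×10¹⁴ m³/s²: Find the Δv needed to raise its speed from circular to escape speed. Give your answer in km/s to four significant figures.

Δv ≈ 3.065 km/s

r = 7279 km = 7.279×10⁶ m.
Circular speed v_c = √(μ/r) = 7400 m/s.
Escape speed v_esc = √(2μ/r) = √2 × v_c = 10470 m/s.
Δv = v_esc − v_c = 3065 m/s = 3.065 km/s.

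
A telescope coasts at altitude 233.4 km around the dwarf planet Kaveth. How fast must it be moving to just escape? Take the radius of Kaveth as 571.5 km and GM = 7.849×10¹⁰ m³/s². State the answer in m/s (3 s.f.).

v_esc ≈ 442 m/s

r = 571.5 + 233.4 = 804.90 km = 8.0490×10⁵ m.
Escape speed v_esc = √(2μ/r) = √(2 × 7.849×10¹⁰ / 8.049×10⁵) = √(1.950×10⁵) = 441.6 m/s.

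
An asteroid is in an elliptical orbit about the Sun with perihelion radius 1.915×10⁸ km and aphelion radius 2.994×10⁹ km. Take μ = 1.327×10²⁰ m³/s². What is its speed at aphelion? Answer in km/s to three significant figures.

Semi-major axis a = (r_p + r_a)/2 = 1.5928×10⁹ km = 1.593×10¹² m.
Vis-viva: v² = μ(2/r − 1/a) = 1.327×10²⁰ × (6.680×10⁻¹³ − 6.278×10⁻¹³) = 5.329×10⁶ m²/s².
v = 2308 m/s = 2.308 km/s.

v ≈ 2.31 km/s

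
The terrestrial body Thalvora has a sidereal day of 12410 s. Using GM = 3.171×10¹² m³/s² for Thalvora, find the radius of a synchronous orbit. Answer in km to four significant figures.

A synchronous orbit has period T, so by Kepler's third law a = (μT²/4π²)^(1/3).
μT²/4π² = 3.171×10¹² × (1.241×10⁴)² / 39.48 = 1.237×10¹⁹ m³.
a = 2.313×10⁶ m = 2312.7 km.

r_sync ≈ 2313 km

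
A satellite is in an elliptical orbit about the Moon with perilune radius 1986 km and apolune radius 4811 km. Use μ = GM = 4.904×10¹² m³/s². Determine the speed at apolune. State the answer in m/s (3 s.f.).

Semi-major axis a = (r_p + r_a)/2 = 3398.5 km = 3.398×10⁶ m.
Vis-viva: v² = μ(2/r − 1/a) = 4.904×10¹² × (4.157×10⁻⁷ − 2.942×10⁻⁷) = 5.957×10⁵ m²/s².
v = 771.8 m/s.

v ≈ 772 m/s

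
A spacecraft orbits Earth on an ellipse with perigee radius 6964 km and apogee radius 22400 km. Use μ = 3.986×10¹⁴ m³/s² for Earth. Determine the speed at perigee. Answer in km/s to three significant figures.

v ≈ 9.34 km/s

Semi-major axis a = (r_p + r_a)/2 = 14682 km = 1.468×10⁷ m.
Vis-viva: v² = μ(2/r − 1/a) = 3.986×10¹⁴ × (2.872×10⁻⁷ − 6.811×10⁻⁸) = 8.733×10⁷ m²/s².
v = 9345 m/s = 9.345 km/s.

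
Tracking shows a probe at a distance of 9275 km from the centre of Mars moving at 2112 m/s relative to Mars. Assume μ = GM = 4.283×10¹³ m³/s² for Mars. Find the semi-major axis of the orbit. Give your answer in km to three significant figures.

r = 9.275×10⁶ m.
Specific orbital energy ε = v²/2 − μ/r = (2112)²/2 − 4.283×10¹³/9.275×10⁶ = -2.388×10⁶ J/kg.
Since ε = −μ/(2a), a = −μ/(2ε) = 8.970×10⁶ m = 8969.6 km.

a ≈ 8970 km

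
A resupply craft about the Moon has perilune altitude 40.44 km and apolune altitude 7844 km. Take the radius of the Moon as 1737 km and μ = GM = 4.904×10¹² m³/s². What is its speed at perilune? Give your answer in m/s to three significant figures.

v ≈ 2160 m/s

r_p = 1737 + 40.44 = 1777.4 km = 1.7774×10⁶ m.
r_a = 1737 + 7844 = 9581.0 km = 9.5810×10⁶ m.
Semi-major axis a = (r_p + r_a)/2 = 5679.2 km = 5.679×10⁶ m.
Vis-viva: v² = μ(2/r − 1/a) = 4.904×10¹² × (1.125×10⁻⁶ − 1.761×10⁻⁷) = 4.655×10⁶ m²/s².
v = 2157 m/s.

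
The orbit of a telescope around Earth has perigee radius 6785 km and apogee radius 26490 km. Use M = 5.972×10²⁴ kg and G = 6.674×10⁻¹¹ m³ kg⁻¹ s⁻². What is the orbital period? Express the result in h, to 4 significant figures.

μ = GM = 6.674×10⁻¹¹ × 5.972×10²⁴ = 3.986×10¹⁴ m³/s².
Semi-major axis a = (r_p + r_a)/2 = (6785.0 + 26490)/2 = 16638 km = 1.664×10⁷ m.
By Kepler's third law T = 2π√(a³/μ) = 2π × 3.399×10³ = 2.136×10⁴ s.
= 5.933 h.

T ≈ 5.933 h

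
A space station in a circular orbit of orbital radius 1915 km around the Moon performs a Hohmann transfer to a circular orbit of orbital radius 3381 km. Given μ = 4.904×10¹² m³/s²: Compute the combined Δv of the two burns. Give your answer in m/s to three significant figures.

Δv_total ≈ 388 m/s

r₁ = 1915 km = 1.915×10⁶ m.
r₂ = 3381 km = 3.381×10⁶ m.
Transfer ellipse a_t = (r₁ + r₂)/2 = 2.648×10⁶ m.
At r₁: circular v_c1 = √(μ/r₁) = 1600 m/s; transfer-perilune v_p = √[μ(2/r₁ − 1/a_t)] = 1808 m/s.
Δv₁ = v_p − v_c1 = 208.0 m/s.
At r₂: circular v_c2 = √(μ/r₂) = 1204 m/s; transfer-apolune v_a = √[μ(2/r₂ − 1/a_t)] = 1024 m/s.
Δv₂ = v_c2 − v_a = 180.2 m/s.
Total Δv = Δv₁ + Δv₂ = 388.1 m/s.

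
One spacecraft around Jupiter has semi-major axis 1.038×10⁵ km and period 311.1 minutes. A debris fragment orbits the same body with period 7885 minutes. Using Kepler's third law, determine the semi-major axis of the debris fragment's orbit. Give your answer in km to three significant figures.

Kepler's third law: a³ ∝ T², so a₂ = a₁ (T₂/T₁)^(2/3).
T₂/T₁ = 25.35, (T₂/T₁)^(2/3) = 8.628.
a₂ = 1.038×10⁵ × 8.628 = 8.956×10⁵ km.

a₂ ≈ 8.96×10⁵ km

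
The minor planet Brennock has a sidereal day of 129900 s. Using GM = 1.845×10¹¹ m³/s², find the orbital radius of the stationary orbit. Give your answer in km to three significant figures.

A synchronous orbit has period T, so by Kepler's third law a = (μT²/4π²)^(1/3).
μT²/4π² = 1.845×10¹¹ × (1.299×10⁵)² / 39.48 = 7.886×10¹⁹ m³.
a = 4.288×10⁶ m = 4288.3 km.

r_sync ≈ 4290 km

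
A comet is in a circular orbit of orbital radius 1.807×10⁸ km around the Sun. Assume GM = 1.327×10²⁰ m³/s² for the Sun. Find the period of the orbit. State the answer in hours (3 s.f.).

T ≈ 11600 hours

r = 1.807×10⁸ km = 1.807×10¹¹ m.
Kepler's third law: T = 2π√(r³/μ) = 2π√((1.807×10¹¹)³ / 1.327×10²⁰).
r³/μ = 4.446×10¹³ s², so T = 2π × 6.668×10⁶ = 4.190×10⁷ s.
Converting: 4.190×10⁷ s ÷ 3600 = 11640 hours.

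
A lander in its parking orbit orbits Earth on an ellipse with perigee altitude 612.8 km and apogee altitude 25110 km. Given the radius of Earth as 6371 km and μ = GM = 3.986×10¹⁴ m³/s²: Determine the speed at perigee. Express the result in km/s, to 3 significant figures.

r_p = 6371 + 612.8 = 6983.8 km = 6.9838×10⁶ m.
r_a = 6371 + 25110 = 31481 km = 3.1481×10⁷ m.
Semi-major axis a = (r_p + r_a)/2 = 19232 km = 1.923×10⁷ m.
Vis-viva: v² = μ(2/r − 1/a) = 3.986×10¹⁴ × (2.864×10⁻⁷ − 5.200×10⁻⁸) = 9.342×10⁷ m²/s².
v = 9666 m/s = 9.666 km/s.

v ≈ 9.67 km/s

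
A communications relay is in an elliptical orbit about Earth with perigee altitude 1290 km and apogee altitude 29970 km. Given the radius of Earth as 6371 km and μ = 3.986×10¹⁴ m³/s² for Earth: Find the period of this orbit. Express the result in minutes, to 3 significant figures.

T ≈ 541 minutes

r_p = 6371 + 1290 = 7661.0 km = 7.6610×10⁶ m.
r_a = 6371 + 29970 = 36341 km = 3.6341×10⁷ m.
Semi-major axis a = (r_p + r_a)/2 = (7661.0 + 36341)/2 = 22001 km = 2.200×10⁷ m.
By Kepler's third law T = 2π√(a³/μ) = 2π × 5.169×10³ = 3.248×10⁴ s.
= 541.3 minutes.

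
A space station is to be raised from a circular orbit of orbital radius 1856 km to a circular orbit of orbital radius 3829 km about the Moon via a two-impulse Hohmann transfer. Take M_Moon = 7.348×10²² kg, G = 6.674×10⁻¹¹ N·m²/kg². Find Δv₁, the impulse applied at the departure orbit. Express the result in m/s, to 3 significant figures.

μ = GM = 6.674×10⁻¹¹ × 7.348×10²² = 4.904×10¹² m³/s².
r₁ = 1856 km = 1.856×10⁶ m.
r₂ = 3829 km = 3.829×10⁶ m.
Transfer ellipse a_t = (r₁ + r₂)/2 = 2.842×10⁶ m.
At r₁: circular v_c1 = √(μ/r₁) = 1626 m/s; transfer-perilune v_p = √[μ(2/r₁ − 1/a_t)] = 1887 m/s.
Δv₁ = v_p − v_c1 = 261.1 m/s.

Δv ≈ 261 m/s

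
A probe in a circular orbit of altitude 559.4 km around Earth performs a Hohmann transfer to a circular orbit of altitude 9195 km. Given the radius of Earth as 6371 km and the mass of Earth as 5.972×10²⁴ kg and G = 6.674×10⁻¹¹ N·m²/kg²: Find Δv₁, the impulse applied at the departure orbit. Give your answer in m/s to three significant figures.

Δv ≈ 1340 m/s

μ = GM = 6.674×10⁻¹¹ × 5.972×10²⁴ = 3.986×10¹⁴ m³/s².
r₁ = 6371 + 559.4 = 6930.4 km = 6.9304×10⁶ m.
r₂ = 6371 + 9195 = 15566 km = 1.5566×10⁷ m.
Transfer ellipse a_t = (r₁ + r₂)/2 = 1.125×10⁷ m.
At r₁: circular v_c1 = √(μ/r₁) = 7584 m/s; transfer-perigee v_p = √[μ(2/r₁ − 1/a_t)] = 8921 m/s.
Δv₁ = v_p − v_c1 = 1338 m/s.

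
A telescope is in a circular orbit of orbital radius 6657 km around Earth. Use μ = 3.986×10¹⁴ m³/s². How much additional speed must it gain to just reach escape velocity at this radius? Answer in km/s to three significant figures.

r = 6657 km = 6.657×10⁶ m.
Circular speed v_c = √(μ/r) = 7738 m/s.
Escape speed v_esc = √(2μ/r) = √2 × v_c = 10940 m/s.
Δv = v_esc − v_c = 3205 m/s = 3.205 km/s.

Δv ≈ 3.21 km/s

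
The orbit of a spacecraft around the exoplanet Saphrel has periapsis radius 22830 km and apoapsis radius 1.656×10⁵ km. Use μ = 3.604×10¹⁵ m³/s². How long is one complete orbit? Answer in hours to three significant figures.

Semi-major axis a = (r_p + r_a)/2 = (22830 + 1.6560×10⁵)/2 = 94215 km = 9.422×10⁷ m.
By Kepler's third law T = 2π√(a³/μ) = 2π × 1.523×10⁴ = 9.571×10⁴ s.
= 26.59 hours.

T ≈ 26.6 hours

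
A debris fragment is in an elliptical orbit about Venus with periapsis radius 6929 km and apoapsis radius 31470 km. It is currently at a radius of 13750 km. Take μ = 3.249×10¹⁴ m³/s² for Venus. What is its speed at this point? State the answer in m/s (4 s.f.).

Semi-major axis a = (r_p + r_a)/2 = 19200 km = 1.920×10⁷ m.
Vis-viva: v² = μ(2/r − 1/a) = 3.249×10¹⁴ × (1.455×10⁻⁷ − 5.208×10⁻⁸) = 3.034×10⁷ m²/s².
v = 5508 m/s.

v ≈ 5508 m/s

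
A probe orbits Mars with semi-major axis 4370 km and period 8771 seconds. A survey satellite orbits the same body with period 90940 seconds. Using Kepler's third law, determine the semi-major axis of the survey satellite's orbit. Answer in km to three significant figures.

Kepler's third law: a³ ∝ T², so a₂ = a₁ (T₂/T₁)^(2/3).
T₂/T₁ = 10.37, (T₂/T₁)^(2/3) = 4.755.
a₂ = 4370 × 4.755 = 20780 km.

a₂ ≈ 20800 km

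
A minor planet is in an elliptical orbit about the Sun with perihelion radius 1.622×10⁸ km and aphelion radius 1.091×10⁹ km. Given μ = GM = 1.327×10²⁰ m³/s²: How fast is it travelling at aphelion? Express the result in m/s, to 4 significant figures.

v ≈ 5611 m/s

Semi-major axis a = (r_p + r_a)/2 = 6.2660×10⁸ km = 6.266×10¹¹ m.
Vis-viva: v² = μ(2/r − 1/a) = 1.327×10²⁰ × (1.833×10⁻¹² − 1.596×10⁻¹²) = 3.149×10⁷ m²/s².
v = 5611 m/s.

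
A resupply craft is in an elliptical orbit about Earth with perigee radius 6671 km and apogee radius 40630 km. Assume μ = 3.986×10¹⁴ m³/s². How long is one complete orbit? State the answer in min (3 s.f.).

Semi-major axis a = (r_p + r_a)/2 = (6671.0 + 40630)/2 = 23650 km = 2.365×10⁷ m.
By Kepler's third law T = 2π√(a³/μ) = 2π × 5.761×10³ = 3.620×10⁴ s.
= 603.3 min.

T ≈ 603 min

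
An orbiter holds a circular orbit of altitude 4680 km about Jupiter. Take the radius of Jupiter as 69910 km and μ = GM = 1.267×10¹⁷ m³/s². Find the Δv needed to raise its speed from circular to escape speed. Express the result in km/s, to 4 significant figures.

r = 69910 + 4680 = 74590 km = 7.4590×10⁷ m.
Circular speed v_c = √(μ/r) = 41210 m/s.
Escape speed v_esc = √(2μ/r) = √2 × v_c = 58290 m/s.
Δv = v_esc − v_c = 17070 m/s = 17.07 km/s.

Δv ≈ 17.07 km/s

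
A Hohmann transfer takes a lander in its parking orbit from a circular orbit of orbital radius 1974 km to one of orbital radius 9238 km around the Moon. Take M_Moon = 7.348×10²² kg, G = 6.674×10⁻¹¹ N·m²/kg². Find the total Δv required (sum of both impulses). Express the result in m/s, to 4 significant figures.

μ = GM = 6.674×10⁻¹¹ × 7.348×10²² = 4.904×10¹² m³/s².
r₁ = 1974 km = 1.974×10⁶ m.
r₂ = 9238 km = 9.238×10⁶ m.
Transfer ellipse a_t = (r₁ + r₂)/2 = 5.606×10⁶ m.
At r₁: circular v_c1 = √(μ/r₁) = 1576 m/s; transfer-perilune v_p = √[μ(2/r₁ − 1/a_t)] = 2023 m/s.
Δv₁ = v_p − v_c1 = 447.2 m/s.
At r₂: circular v_c2 = √(μ/r₂) = 728.6 m/s; transfer-apolune v_a = √[μ(2/r₂ − 1/a_t)] = 432.4 m/s.
Δv₂ = v_c2 − v_a = 296.2 m/s.
Total Δv = Δv₁ + Δv₂ = 743.4 m/s.

Δv_total ≈ 743.4 m/s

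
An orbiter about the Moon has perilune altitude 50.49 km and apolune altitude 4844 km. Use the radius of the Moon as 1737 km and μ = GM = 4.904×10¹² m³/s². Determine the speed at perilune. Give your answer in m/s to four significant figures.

r_p = 1737 + 50.49 = 1787.5 km = 1.7875×10⁶ m.
r_a = 1737 + 4844 = 6581.0 km = 6.5810×10⁶ m.
Semi-major axis a = (r_p + r_a)/2 = 4184.2 km = 4.184×10⁶ m.
Vis-viva: v² = μ(2/r − 1/a) = 4.904×10¹² × (1.119×10⁻⁶ − 2.390×10⁻⁷) = 4.315×10⁶ m²/s².
v = 2077 m/s.

v ≈ 2077 m/s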